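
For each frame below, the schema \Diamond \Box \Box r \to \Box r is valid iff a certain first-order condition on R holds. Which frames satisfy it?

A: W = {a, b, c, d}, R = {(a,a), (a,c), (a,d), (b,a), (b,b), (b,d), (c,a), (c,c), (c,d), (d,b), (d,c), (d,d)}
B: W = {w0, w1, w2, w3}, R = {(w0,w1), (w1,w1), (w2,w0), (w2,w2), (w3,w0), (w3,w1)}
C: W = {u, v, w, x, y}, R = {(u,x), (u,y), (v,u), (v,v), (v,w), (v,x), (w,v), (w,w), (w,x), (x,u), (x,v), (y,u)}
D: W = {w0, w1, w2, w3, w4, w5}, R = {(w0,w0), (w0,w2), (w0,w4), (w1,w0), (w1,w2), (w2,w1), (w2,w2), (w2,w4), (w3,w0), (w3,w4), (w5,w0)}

A

Frame correspondent (Sahlqvist): \forall x \forall y \forall z ((xRy \wedge xRz) \to \exists w (y R^2 w \wedge z = w)) — i.e. a generalized confluence (Geach) condition.
A: condition met.
B: fails — w2Rw0, w2Rw0 but no w with w0R²w and w0=w.
C: fails — vRu, vRw but no t with uR²t and w=t.
D: fails — w0Rw4, w0Rw0 but no w with w4R²w and w0=w.
Valid on: A.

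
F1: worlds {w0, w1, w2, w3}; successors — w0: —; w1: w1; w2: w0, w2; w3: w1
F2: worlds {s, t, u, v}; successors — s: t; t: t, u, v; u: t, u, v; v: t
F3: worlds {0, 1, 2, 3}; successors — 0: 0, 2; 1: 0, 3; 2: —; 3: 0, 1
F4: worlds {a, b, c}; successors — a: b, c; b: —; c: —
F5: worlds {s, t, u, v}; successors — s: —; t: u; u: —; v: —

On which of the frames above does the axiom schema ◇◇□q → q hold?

This is the axiom for a generalized confluence (Geach) condition; its first-order frame correspondent is ∀x ∀y (xR²y → ∃w (yRw ∧ x = w)).
F1: fails — w2R²w0 but no w with w0Rw and w2=w.
F2: fails — sR²t but no w with tRw and s=w.
F3: fails — 0R²2 but no w with 2Rw and 0=w.
F4: satisfies the condition.
F5: satisfies the condition.

F4, F5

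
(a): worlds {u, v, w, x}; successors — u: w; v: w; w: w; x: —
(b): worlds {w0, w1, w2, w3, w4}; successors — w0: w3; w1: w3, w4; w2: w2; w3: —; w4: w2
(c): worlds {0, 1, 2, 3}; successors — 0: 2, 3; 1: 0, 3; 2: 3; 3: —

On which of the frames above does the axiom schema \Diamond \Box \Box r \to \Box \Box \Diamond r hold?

Frame correspondent (Sahlqvist): \forall x \forall y \forall z ((xRy \wedge x R^2 z) \to \exists w (y R^2 w \wedge zRw)) — i.e. a generalized confluence (Geach) condition.
(a): ✓.
(b): fails — w1Rw3, w1R²w2 but no w with w3R²w and w2Rw.
(c): fails — 0R2, 0R²3 but no w with 2R²w and 3Rw.

(a)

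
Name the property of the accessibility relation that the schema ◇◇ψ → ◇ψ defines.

This schema is equivalent to the 4 axiom □ψ → □□ψ.
Its frame correspondent is transitivity — ∀x ∀y ∀z (Rxy ∧ Ryz → Rxz).

transitivity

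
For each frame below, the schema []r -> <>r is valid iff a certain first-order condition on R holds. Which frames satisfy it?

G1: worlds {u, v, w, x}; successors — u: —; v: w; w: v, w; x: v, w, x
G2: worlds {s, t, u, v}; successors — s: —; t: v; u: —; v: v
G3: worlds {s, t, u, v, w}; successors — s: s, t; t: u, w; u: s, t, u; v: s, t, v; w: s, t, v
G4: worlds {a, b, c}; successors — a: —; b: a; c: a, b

This is the axiom for seriality; its first-order frame correspondent is forall x exists y Rxy.
G1: fails — world u has no successor.
G2: fails — world s has no successor.
G3: ✓.
G4: fails — world a has no successor.

G3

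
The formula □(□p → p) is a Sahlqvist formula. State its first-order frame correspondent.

shift-reflexivity

Suppose □(□p→p) is valid. Take Rxy and set V(p)={w : Ryw}. Then at y, □p holds; since □(□p→p) at x, □p→p at y, so p at y, i.e. Ryy.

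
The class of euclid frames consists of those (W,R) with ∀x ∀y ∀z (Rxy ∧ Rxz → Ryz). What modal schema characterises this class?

◇ψ → □◇ψ

A defining formula is ◇ψ → □◇ψ (the 5 axiom).
Suppose ◇ψ→□◇ψ is valid. Take Rxy, Rxz and set V(ψ)={y}. Then ◇ψ at x, so □◇ψ at x, so ◇ψ at z, so some w with Rzw has ψ; w=y, i.e. Rzy. By symmetry of the argument, Ryz.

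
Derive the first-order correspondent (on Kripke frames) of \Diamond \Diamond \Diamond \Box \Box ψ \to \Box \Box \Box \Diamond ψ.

This is a Sahlqvist (Geach-type) schema ◇^3□^2ψ → □^3◇^1ψ.
First-order correspondent: \forall x \forall y \forall z ((x R^3 y \wedge x R^3 z) \to \exists w (y R^2 w \wedge zRw)).

\forall x \forall y \forall z ((x R^3 y \wedge x R^3 z) \to \exists w (y R^2 w \wedge zRw))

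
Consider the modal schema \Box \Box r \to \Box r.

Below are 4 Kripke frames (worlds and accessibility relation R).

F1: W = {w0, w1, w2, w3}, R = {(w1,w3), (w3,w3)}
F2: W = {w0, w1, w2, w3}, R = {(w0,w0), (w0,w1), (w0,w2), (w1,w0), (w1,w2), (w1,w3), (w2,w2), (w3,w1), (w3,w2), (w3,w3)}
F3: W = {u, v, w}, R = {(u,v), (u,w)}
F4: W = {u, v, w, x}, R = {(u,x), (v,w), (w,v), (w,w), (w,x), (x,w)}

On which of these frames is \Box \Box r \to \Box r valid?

Frame correspondent (Sahlqvist): \forall x \forall y (Rxy \to \exists z (Rxz \wedge Rzy)) — i.e. density.
F1: condition met.
F2: condition met.
F3: fails — Ruv but no z with Ruz and Rzv.
F4: fails — Rux but no z with Ruz and Rzx.

F1, F2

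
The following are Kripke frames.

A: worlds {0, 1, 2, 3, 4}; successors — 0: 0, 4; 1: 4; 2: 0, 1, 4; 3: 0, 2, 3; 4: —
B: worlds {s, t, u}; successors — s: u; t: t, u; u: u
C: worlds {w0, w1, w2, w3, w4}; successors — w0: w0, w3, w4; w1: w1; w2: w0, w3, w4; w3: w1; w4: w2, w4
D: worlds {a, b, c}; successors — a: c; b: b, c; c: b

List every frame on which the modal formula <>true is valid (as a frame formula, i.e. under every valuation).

B, C, D

Frame correspondent (Sahlqvist): forall x exists y Rxy — i.e. seriality.
A: fails — world 4 has no successor.
B: ✓.
C: ✓.
D: ✓.
Valid on: B, C, D.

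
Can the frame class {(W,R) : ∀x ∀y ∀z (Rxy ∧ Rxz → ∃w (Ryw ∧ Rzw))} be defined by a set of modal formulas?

Definable; ◇□q → □◇q defines it

This is a Sahlqvist condition; the .2 axiom ◇□q → □◇q defines it.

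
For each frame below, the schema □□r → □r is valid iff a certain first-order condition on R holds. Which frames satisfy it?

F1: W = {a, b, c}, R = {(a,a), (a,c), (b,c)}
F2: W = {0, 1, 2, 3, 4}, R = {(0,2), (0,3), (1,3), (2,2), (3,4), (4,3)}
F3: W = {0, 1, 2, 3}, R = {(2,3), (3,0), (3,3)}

Frame correspondent (Sahlqvist): ∀x ∀y (Rxy → ∃z (Rxz ∧ Rzy)) — i.e. density.
F1: fails — Rbc but no z with Rbz and Rzc.
F2: fails — R34 but no z with R3z and Rz4.
F3: holds.
Valid on: F3.

F3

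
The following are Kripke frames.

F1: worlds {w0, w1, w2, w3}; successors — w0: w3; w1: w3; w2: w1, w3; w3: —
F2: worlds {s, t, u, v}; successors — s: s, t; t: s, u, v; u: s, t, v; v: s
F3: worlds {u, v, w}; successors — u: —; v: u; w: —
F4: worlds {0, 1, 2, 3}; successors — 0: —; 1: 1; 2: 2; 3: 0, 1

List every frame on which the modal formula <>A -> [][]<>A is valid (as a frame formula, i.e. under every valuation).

The schema corresponds to a generalized confluence (Geach) condition: forall x forall y forall z ((xRy & x R^2 z) -> exists w (y = w & zRw)).
F1: fails — w2Rw1, w2R²w3 but no w with w1=w and w3Rw.
F2: fails — sRt, sR²t but no w with t=w and tRw.
F3: ✓.
F4: fails — 3R0, 3R²1 but no w with 0=w and 1Rw.

F3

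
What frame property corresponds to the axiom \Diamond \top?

This is a form of the D axiom.
Its frame correspondent is seriality — \forall x \exists y Rxy.

seriality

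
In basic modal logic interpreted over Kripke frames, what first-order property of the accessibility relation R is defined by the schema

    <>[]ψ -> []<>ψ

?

convergence: forall x forall y forall z (Rxy & Rxz -> exists w (Ryw & Rzw))

This is the .2 axiom.
Its frame correspondent is convergence — forall x forall y forall z (Rxy & Rxz -> exists w (Ryw & Rzw)).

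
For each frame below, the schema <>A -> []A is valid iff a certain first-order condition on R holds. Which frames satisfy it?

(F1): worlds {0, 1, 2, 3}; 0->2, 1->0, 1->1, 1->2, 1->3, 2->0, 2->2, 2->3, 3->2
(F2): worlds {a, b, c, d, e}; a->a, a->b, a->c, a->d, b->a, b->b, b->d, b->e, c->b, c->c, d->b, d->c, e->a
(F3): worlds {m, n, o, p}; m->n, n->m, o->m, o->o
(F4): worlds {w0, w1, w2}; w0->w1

This is the axiom for partial functionality; its first-order frame correspondent is forall x forall y forall z (Rxy & Rxz -> y = z).
(F1): fails — 1 sees both 0 and 1.
(F2): fails — a sees both a and b.
(F3): fails — o sees both m and o.
(F4): holds.

(F4)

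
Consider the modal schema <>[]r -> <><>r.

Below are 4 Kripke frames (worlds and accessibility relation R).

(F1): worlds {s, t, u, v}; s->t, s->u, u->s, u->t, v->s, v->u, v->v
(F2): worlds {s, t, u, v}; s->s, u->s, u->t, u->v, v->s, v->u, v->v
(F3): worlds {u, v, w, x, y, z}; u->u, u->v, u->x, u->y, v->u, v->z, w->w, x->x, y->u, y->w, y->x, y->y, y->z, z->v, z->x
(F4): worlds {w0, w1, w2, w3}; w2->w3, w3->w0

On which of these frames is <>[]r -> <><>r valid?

(F3)

This is the axiom for a generalized confluence (Geach) condition; its first-order frame correspondent is forall x forall y (xRy -> exists w (yRw & x R^2 w)).
(F1): fails — sRt but no w with tRw and sR²w.
(F2): fails — uRt but no w with tRw and uR²w.
(F3): condition met.
(F4): fails — w3Rw0 but no w with w0Rw and w3R²w.
Valid on: (F3).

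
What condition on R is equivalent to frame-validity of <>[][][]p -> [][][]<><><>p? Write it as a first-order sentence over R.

forall x forall y forall z ((xRy & x R^3 z) -> exists w (y R^3 w & z R^3 w))

This is a Sahlqvist (Geach-type) schema ◇^1□^3p → □^3◇^3p.
First-order correspondent: forall x forall y forall z ((xRy & x R^3 z) -> exists w (y R^3 w & z R^3 w)).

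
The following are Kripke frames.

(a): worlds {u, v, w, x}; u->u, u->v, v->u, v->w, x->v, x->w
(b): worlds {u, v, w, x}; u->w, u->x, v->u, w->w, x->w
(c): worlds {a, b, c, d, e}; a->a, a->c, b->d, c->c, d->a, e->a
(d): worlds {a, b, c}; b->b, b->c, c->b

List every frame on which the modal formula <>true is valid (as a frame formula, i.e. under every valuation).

(b), (c)

The schema corresponds to seriality: forall x exists y Rxy.
(a): fails — world w has no successor.
(b): condition met.
(c): condition met.
(d): fails — world a has no successor.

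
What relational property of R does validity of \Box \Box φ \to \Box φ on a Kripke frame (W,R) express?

density: \forall x \forall y (Rxy \to \exists z (Rxz \wedge Rzy))

Suppose □□φ→□φ is valid. Take Rxy and set V(φ)={w : xR²w}. Then □□φ at x, so □φ at x, so φ at y, i.e. ∃z(Rxz∧Rzy).
The converse is a direct semantic check.
Frame condition: \forall x \forall y (Rxy \to \exists z (Rxz \wedge Rzy)).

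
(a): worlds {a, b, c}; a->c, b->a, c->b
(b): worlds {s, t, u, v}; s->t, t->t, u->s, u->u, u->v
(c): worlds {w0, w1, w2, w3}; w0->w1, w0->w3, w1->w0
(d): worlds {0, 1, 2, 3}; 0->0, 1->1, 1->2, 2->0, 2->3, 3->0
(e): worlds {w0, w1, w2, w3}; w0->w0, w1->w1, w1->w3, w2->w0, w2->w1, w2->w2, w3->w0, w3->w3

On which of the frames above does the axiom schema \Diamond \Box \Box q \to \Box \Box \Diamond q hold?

(a)

Frame correspondent (Sahlqvist): \forall x \forall y \forall z ((xRy \wedge x R^2 z) \to \exists w (y R^2 w \wedge zRw)) — i.e. a generalized confluence (Geach) condition.
(a): satisfies the condition.
(b): fails — uRs, uR²u but no w with sR²w and uRw.
(c): fails — w0Rw3, w0R²w0 but no w with w3R²w and w0Rw.
(d): fails — 1R2, 1R²1 but no w with 2R²w and 1Rw.
(e): fails — w2Rw0, w2R²w1 but no w with w0R²w and w1Rw.
Valid on: (a).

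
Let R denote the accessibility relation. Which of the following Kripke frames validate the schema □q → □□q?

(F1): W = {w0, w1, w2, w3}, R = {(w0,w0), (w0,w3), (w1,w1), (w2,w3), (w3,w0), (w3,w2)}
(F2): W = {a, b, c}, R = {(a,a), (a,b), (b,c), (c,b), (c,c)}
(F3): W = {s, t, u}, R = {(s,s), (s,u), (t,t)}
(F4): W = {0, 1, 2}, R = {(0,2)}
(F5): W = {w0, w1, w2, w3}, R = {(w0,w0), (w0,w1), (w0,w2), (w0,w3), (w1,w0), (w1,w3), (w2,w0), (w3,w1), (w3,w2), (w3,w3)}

The schema corresponds to transitivity: ∀x ∀y ∀z (Rxy ∧ Ryz → Rxz).
(F1): fails — Rw3w2 and Rw2w3 but not Rw3w3.
(F2): fails — Rbc and Rcb but not Rbb.
(F3): holds.
(F4): holds.
(F5): fails — Rw1w0 and Rw0w1 but not Rw1w1.

(F3), (F4)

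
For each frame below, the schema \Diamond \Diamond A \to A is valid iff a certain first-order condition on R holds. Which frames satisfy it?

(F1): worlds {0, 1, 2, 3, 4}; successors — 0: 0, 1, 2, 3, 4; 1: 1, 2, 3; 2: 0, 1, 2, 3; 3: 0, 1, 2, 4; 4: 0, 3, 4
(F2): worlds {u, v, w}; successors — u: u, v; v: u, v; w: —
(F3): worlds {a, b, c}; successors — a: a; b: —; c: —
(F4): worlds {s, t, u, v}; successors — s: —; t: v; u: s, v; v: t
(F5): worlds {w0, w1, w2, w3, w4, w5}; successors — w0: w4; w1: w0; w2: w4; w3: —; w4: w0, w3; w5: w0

This is the axiom for a generalized confluence (Geach) condition; its first-order frame correspondent is \forall x \forall y (x R^2 y \to \exists w (y = w \wedge x = w)).
(F1): fails — 0R²1 but 1 ≠ 0.
(F2): fails — uR²v but v ≠ u.
(F3): ✓.
(F4): fails — uR²t but t ≠ u.
(F5): fails — w0R²w3 but w3 ≠ w0.
Valid on: (F3).

(F3)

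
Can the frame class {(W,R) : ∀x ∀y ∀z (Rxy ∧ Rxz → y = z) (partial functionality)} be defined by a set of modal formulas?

Yes — defined by ◇r → □r

The condition is partial functionality. A defining modal formula is ◇r → □r.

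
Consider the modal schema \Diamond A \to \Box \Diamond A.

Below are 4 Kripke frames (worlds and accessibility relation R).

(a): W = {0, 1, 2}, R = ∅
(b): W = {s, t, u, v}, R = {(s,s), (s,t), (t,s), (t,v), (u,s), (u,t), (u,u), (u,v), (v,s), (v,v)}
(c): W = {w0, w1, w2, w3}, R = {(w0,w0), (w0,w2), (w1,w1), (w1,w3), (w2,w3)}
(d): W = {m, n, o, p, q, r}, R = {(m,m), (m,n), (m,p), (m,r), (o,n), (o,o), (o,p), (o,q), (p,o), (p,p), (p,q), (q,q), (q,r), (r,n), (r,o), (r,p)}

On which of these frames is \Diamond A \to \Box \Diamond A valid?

The schema corresponds to the Euclidean property: \forall x \forall y \forall z (Rxy \wedge Rxz \to Ryz).
(a): ✓.
(b): fails — Rst and Rst but not Rtt.
(c): fails — Rw0w2 and Rw0w2 but not Rw2w2.
(d): fails — Rmr and Rmr but not Rrr.
Valid on: (a).

(a)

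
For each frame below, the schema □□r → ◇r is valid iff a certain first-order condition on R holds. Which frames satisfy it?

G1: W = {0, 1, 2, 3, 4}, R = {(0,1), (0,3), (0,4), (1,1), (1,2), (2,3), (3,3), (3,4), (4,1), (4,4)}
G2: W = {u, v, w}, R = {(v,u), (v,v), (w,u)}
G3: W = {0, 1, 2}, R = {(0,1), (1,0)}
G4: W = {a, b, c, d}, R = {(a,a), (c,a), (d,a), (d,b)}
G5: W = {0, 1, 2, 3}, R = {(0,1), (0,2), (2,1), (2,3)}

The schema corresponds to a generalized confluence (Geach) condition: ∀x ∃w (xR²w ∧ xRw).
G1: condition met.
G2: fails — at u but no t with uR²t and uRt.
G3: fails — at 0 but no w with 0R²w and 0Rw.
G4: fails — at b but no w with bR²w and bRw.
G5: fails — at 1 but no w with 1R²w and 1Rw.

G1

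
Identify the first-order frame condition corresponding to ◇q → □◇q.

the Euclidean property: ∀x ∀y ∀z (Rxy ∧ Rxz → Ryz)

Suppose ◇q→□◇q is valid. Take Rxy, Rxz and set V(q)={y}. Then ◇q at x, so □◇q at x, so ◇q at z, so some w with Rzw has q; w=y, i.e. Rzy. By symmetry of the argument, Ryz.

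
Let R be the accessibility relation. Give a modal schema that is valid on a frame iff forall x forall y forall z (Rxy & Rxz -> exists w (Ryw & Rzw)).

A defining formula is ◇□r → □◇r (the .2 axiom).

◇□r → □◇r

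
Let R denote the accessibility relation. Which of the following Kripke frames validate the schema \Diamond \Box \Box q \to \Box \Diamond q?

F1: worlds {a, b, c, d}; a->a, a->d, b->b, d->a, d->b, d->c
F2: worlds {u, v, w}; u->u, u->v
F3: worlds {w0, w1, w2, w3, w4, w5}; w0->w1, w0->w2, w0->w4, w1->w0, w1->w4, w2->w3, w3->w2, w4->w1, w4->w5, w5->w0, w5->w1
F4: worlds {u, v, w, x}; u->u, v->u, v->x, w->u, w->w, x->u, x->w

The schema corresponds to a generalized confluence (Geach) condition: \forall x \forall y \forall z ((xRy \wedge xRz) \to \exists w (y R^2 w \wedge zRw)).
F1: fails — dRa, dRc but no w with aR²w and cRw.
F2: fails — uRu, uRv but no t with uR²t and vRt.
F3: fails — w0Rw1, w0Rw2 but no w with w1R²w and w2Rw.
F4: condition met.

F4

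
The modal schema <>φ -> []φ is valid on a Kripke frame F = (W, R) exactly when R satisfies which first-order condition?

Suppose ◇φ→□φ is valid. Take Rxy, Rxz and set V(φ)={y}. Then ◇φ at x, so □φ at x, so φ at z, i.e. z=y.
The converse is a direct semantic check.
So the correspondent is partial functionality.

partial functionality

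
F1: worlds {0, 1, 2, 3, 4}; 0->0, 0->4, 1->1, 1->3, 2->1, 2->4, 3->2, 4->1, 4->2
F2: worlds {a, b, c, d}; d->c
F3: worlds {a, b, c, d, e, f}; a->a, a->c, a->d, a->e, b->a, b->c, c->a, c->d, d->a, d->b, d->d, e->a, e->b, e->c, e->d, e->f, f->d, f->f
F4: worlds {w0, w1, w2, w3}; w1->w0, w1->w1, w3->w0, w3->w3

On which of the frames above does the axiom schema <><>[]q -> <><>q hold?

The schema corresponds to a generalized confluence (Geach) condition: forall x forall y (x R^2 y -> exists w (yRw & x R^2 w)).
F1: fails — 4R²3 but no w with 3Rw and 4R²w.
F2: holds.
F3: holds.
F4: fails — w1R²w0 but no w with w0Rw and w1R²w.
Valid on: F2, F3.

F2, F3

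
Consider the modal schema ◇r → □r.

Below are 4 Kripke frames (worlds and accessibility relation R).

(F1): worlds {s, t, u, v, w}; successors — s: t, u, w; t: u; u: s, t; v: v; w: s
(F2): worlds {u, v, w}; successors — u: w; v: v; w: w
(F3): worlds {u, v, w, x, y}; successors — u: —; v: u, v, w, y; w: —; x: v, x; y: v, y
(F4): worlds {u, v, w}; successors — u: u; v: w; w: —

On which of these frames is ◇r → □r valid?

Frame correspondent (Sahlqvist): ∀x ∀y ∀z (Rxy ∧ Rxz → y = z) — i.e. partial functionality.
(F1): fails — s sees both t and u.
(F2): condition met.
(F3): fails — v sees both u and v.
(F4): condition met.
Valid on: (F2), (F4).

(F2), (F4)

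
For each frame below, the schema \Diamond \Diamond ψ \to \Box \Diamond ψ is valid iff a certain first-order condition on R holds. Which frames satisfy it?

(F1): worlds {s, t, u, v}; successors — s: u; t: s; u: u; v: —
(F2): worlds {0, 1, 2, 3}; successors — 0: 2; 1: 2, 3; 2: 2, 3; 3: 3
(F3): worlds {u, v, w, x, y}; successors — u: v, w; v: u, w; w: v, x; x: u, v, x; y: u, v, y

(F1)

Frame correspondent (Sahlqvist): \forall x \forall y \forall z ((x R^2 y \wedge xRz) \to \exists w (y = w \wedge zRw)) — i.e. a generalized confluence (Geach) condition.
(F1): ✓.
(F2): fails — 1R²2, 1R3 but no w with 2=w and 3Rw.
(F3): fails — uR²u, uRw but no t with u=t and wRt.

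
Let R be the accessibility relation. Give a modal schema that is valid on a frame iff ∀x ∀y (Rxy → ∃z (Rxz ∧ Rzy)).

This is density; the standard corresponding axiom is C4: □□r → □r.
Suppose □□r→□r is valid. Take Rxy and set V(r)={w : xR²w}. Then □□r at x, so □r at x, so r at y, i.e. ∃z(Rxz∧Rzy).

□□r → □r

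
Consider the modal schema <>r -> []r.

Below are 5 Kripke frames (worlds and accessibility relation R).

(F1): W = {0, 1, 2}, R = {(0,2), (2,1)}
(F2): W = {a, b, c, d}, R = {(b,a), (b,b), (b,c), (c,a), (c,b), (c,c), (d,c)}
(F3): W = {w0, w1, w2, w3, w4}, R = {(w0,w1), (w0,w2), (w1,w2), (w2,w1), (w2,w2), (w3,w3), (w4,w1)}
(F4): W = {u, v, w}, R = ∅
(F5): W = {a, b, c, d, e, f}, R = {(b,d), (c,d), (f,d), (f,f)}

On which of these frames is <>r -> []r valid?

(F1), (F4)

The schema corresponds to partial functionality: forall x forall y forall z (Rxy & Rxz -> y = z).
(F1): satisfies the condition.
(F2): fails — b sees both a and b.
(F3): fails — w0 sees both w1 and w2.
(F4): satisfies the condition.
(F5): fails — f sees both d and f.
Valid on: (F1), (F4).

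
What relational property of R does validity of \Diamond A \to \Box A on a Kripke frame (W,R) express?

Suppose ◇A→□A is valid. Take Rxy, Rxz and set V(A)={y}. Then ◇A at x, so □A at x, so A at z, i.e. z=y.

partial functionality: \forall x \forall y \forall z (Rxy \wedge Rxz \to y = z)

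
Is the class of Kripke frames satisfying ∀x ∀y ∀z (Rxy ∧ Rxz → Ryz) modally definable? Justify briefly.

Definable; ◇p → □◇p defines it

This is a Sahlqvist condition; the 5 axiom ◇p → □◇p defines it.
Suppose ◇p→□◇p is valid. Take Rxy, Rxz and set V(p)={y}. Then ◇p at x, so □◇p at x, so ◇p at z, so some w with Rzw has p; w=y, i.e. Rzy. By symmetry of the argument, Ryz.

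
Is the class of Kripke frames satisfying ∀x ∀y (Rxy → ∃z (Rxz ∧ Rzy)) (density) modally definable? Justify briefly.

Yes — defined by □□p → □p

Yes: it is density, defined by the C4 schema □□p → □p.
Suppose □□p→□p is valid. Take Rxy and set V(p)={w : xR²w}. Then □□p at x, so □p at x, so p at y, i.e. ∃z(Rxz∧Rzy).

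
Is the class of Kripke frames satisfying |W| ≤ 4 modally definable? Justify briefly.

Any modally definable frame class is closed under disjoint unions.
Any modal formula valid on each of 5 disjoint one-world frames is valid on their disjoint union (validity is preserved under disjoint unions). Each one-world frame has |W|=1≤4, but the union has |W|=5.
So no modal formula (or set of formulas) defines exactly the |W|≤4 frames.

Not definable by any modal formula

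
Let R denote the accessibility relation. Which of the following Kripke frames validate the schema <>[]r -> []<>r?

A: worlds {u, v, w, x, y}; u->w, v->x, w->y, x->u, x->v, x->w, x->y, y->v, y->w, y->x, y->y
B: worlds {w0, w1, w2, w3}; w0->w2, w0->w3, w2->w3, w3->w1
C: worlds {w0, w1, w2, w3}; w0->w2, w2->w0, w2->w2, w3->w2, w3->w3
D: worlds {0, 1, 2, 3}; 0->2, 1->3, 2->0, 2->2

C

This is the axiom for convergence; its first-order frame correspondent is forall x forall y forall z (Rxy & Rxz -> exists w (Ryw & Rzw)).
A: fails — Rxw and Rxu but w and u have no common successor.
B: fails — Rw0w2 and Rw0w3 but w2 and w3 have no common successor.
C: satisfies the condition.
D: fails — R13 and R13 but 3 and 3 have no common successor.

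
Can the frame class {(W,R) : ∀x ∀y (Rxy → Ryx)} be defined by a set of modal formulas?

The condition is symmetry. A defining modal formula is r → □◇r.
Suppose r→□◇r is valid. Take Rxy and set V(r)={x}. Then r at x, so □◇r at x, so ◇r at y, so some z with Ryz has r; z=x, i.e. Ryx.

Yes, by r → □◇r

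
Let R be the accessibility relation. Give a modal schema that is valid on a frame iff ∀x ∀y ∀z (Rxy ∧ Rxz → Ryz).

The condition is the Euclidean property. The 5 schema ◇q → □◇q defines it.
Suppose ◇q→□◇q is valid. Take Rxy, Rxz and set V(q)={y}. Then ◇q at x, so □◇q at x, so ◇q at z, so some w with Rzw has q; w=y, i.e. Rzy. By symmetry of the argument, Ryz.

◇q → □◇q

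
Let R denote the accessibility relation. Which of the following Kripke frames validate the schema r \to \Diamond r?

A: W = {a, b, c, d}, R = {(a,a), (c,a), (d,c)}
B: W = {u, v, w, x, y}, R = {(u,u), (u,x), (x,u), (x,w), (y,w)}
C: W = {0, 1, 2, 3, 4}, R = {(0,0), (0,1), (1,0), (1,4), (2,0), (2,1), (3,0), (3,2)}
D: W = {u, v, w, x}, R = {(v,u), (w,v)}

This is the axiom for reflexivity; its first-order frame correspondent is \forall x Rxx.
A: fails — world b does not see itself.
B: fails — world v does not see itself.
C: fails — world 1 does not see itself.
D: fails — world u does not see itself.
Valid on no frame.

none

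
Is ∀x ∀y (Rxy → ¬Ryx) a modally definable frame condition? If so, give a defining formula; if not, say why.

Not modally definable

If a class were modally definable it would be closed under surjective bounded morphisms (Goldblatt–Thomason).
The 3-cycle (worlds w0,w1,w2 with w0→w1→w2→w0) is asymmetric. Mapping every world to a single reflexive point • is a surjective bounded morphism, and the reflexive point is not asymmetric (R•• but asymmetry requires ¬R••).
Hence asymmetry is not modally definable.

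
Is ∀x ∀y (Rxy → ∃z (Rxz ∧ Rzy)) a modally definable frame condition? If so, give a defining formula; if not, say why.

This is a Sahlqvist condition; the C4 axiom □□r → □r defines it.
Suppose □□r→□r is valid. Take Rxy and set V(r)={w : xR²w}. Then □□r at x, so □r at x, so r at y, i.e. ∃z(Rxz∧Rzy).

Definable; □□r → □r defines it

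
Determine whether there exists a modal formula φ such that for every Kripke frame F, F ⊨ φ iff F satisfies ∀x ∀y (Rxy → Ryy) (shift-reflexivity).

The condition is shift-reflexivity. A defining modal formula is □(□r → r).

Yes — defined by □(□r → r)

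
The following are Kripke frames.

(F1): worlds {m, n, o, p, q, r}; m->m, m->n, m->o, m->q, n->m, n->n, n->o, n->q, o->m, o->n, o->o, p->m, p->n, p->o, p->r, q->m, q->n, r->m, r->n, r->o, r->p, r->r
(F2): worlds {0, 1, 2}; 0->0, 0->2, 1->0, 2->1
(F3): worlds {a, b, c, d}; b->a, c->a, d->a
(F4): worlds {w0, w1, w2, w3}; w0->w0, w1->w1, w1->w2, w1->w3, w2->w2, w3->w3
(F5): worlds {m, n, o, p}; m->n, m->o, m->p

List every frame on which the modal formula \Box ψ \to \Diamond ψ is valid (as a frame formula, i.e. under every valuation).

Frame correspondent (Sahlqvist): \forall x \exists y Rxy — i.e. seriality.
(F1): holds.
(F2): holds.
(F3): fails — world a has no successor.
(F4): holds.
(F5): fails — world n has no successor.

(F1), (F2), (F4)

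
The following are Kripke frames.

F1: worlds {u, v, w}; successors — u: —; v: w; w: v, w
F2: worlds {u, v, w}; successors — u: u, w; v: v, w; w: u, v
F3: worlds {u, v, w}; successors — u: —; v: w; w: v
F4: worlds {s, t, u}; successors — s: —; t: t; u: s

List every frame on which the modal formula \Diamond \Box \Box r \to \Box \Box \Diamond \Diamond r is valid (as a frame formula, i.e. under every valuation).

F1, F2, F4

Frame correspondent (Sahlqvist): \forall x \forall y \forall z ((xRy \wedge x R^2 z) \to \exists w (y R^2 w \wedge z R^2 w)) — i.e. a generalized confluence (Geach) condition.
F1: satisfies the condition.
F2: satisfies the condition.
F3: fails — vRw, vR²v but no t with wR²t and vR²t.
F4: satisfies the condition.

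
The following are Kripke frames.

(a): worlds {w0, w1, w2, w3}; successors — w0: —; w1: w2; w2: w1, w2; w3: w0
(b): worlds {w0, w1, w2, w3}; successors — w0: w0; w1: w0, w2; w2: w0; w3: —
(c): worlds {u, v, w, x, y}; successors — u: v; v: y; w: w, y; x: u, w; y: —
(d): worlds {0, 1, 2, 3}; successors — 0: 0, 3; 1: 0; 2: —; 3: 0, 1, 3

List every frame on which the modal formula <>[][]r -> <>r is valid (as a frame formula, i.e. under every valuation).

This is the axiom for a generalized confluence (Geach) condition; its first-order frame correspondent is forall x forall y (xRy -> exists w (y R^2 w & xRw)).
(a): fails — w3Rw0 but no w with w0R²w and w3Rw.
(b): holds.
(c): fails — uRv but no t with vR²t and uRt.
(d): holds.
Valid on: (b), (d).

(b), (d)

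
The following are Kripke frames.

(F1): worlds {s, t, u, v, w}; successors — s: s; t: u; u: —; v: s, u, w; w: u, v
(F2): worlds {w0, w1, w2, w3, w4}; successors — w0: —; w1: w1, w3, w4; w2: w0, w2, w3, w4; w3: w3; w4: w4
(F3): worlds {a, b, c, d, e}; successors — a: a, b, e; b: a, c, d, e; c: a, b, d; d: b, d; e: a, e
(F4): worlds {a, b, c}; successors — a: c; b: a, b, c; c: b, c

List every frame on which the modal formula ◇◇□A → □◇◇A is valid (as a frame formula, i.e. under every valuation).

This is the axiom for a generalized confluence (Geach) condition; its first-order frame correspondent is ∀x ∀y ∀z ((xR²y ∧ xRz) → ∃w (yRw ∧ zR²w)).
(F1): fails — vR²s, vRu but no w* with sRw* and uR²w*.
(F2): fails — w1R²w3, w1Rw4 but no w with w3Rw and w4R²w.
(F3): condition met.
(F4): condition met.

(F3), (F4)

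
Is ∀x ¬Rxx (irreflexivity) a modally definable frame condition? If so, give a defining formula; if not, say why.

Not definable by any modal formula

If a class were modally definable it would be closed under surjective bounded morphisms (Goldblatt–Thomason).
The 2-cycle (worlds s,t with s→t→s) is irreflexive, and the map sending every world to a single reflexive point • is a surjective bounded morphism (forth: every edge maps to (•,•); back: every world has a successor). So any modal formula valid on the 2-cycle is also valid on the reflexive point, which is not irreflexive.
So the class is not modally definable.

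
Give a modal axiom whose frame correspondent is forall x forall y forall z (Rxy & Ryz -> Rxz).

The condition is transitivity. The 4 schema □q → □□q defines it.
Suppose □q→□□q is valid. Take Rxy, Ryz and set V(q)={w : Rxw}. Then □q at x, so □□q at x, so □q at y, so q at z, i.e. Rxz.

□q → □□q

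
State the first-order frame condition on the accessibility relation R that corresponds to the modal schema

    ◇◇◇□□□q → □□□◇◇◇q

This is a Sahlqvist (Geach-type) schema ◇^3□^3q → □^3◇^3q.
Minimal-valuation argument: fix x; take any y with xR^3y and any z with xR^3z. Set V(q) to the set of worlds R-reachable from y in exactly 3 steps. Then □^3q holds at y, so the antecedent holds at x; validity forces ◇^3q at z, giving a w with zR^3w and yR^3w.
First-order correspondent: ∀x ∀y ∀z ((xR³y ∧ xR³z) → ∃w (yR³w ∧ zR³w)).

∀x ∀y ∀z ((xR³y ∧ xR³z) → ∃w (yR³w ∧ zR³w))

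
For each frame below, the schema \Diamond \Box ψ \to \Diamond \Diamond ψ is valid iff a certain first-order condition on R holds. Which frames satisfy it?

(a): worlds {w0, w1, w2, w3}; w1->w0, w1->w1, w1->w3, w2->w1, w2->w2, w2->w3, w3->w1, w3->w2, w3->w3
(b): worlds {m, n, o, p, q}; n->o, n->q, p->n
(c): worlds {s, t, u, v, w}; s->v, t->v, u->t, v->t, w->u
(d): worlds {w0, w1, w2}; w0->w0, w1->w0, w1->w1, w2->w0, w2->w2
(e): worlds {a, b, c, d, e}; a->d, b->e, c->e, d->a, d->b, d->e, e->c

(c), (d), (e)

The schema corresponds to a generalized confluence (Geach) condition: \forall x \forall y (xRy \to \exists w (yRw \wedge x R^2 w)).
(a): fails — w1Rw0 but no w with w0Rw and w1R²w.
(b): fails — nRo but no w with oRw and nR²w.
(c): condition met.
(d): condition met.
(e): condition met.
Valid on: (c), (d), (e).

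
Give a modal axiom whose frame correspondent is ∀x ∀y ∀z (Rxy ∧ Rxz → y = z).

◇p → □p

The condition is partial functionality. The CD schema ◇p → □p defines it.
Suppose ◇p→□p is valid. Take Rxy, Rxz and set V(p)={y}. Then ◇p at x, so □p at x, so p at z, i.e. z=y.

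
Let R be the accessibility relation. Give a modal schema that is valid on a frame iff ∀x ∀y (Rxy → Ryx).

ψ → □◇ψ

A defining formula is ψ → □◇ψ (the B axiom).
Suppose ψ→□◇ψ is valid. Take Rxy and set V(ψ)={x}. Then ψ at x, so □◇ψ at x, so ◇ψ at y, so some z with Ryz has ψ; z=x, i.e. Ryx.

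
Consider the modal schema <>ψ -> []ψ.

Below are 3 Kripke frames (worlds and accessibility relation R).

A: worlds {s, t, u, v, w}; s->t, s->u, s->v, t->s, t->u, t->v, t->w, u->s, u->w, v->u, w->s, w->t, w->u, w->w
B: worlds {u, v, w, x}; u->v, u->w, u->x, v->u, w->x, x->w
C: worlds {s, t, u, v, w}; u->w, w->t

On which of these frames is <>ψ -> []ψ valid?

The schema corresponds to partial functionality: forall x forall y forall z (Rxy & Rxz -> y = z).
A: fails — s sees both t and u.
B: fails — u sees both v and w.
C: holds.

C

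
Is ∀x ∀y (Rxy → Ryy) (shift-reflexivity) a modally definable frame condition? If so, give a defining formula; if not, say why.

Yes: it is shift-reflexivity, defined by the T□ schema □(□r → r).

Yes, by □(□r → r)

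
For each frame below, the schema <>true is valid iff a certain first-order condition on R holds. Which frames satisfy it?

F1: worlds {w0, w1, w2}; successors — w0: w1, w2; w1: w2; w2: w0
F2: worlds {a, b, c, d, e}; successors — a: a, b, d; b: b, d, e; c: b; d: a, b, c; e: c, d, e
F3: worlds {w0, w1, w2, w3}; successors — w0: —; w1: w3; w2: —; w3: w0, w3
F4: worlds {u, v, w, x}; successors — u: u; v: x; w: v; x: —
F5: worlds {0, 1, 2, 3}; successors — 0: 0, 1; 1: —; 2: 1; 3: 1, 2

F1, F2

Frame correspondent (Sahlqvist): forall x exists y Rxy — i.e. seriality.
F1: satisfies the condition.
F2: satisfies the condition.
F3: fails — world w0 has no successor.
F4: fails — world x has no successor.
F5: fails — world 1 has no successor.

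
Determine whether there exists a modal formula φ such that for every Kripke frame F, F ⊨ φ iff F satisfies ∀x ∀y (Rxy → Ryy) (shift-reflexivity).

Definable; □(□r → r) defines it

Yes: it is shift-reflexivity, defined by the T□ schema □(□r → r).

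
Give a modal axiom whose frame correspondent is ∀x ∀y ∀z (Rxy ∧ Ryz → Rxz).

□s → □□s

The condition is transitivity. The 4 schema □s → □□s defines it.
Suppose □s→□□s is valid. Take Rxy, Ryz and set V(s)={w : Rxw}. Then □s at x, so □□s at x, so □s at y, so s at z, i.e. Rxz.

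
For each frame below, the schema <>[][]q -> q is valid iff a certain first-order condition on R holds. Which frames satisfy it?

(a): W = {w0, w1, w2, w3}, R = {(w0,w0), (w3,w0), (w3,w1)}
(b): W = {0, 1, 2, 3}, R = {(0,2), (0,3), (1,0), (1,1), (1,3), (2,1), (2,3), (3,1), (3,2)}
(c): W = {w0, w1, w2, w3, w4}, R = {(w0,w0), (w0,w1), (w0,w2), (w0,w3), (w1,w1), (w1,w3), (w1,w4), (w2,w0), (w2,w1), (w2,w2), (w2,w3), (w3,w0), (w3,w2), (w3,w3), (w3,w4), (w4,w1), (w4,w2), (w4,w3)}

(c)

This is the axiom for a generalized confluence (Geach) condition; its first-order frame correspondent is forall x forall y (xRy -> exists w (y R^2 w & x = w)).
(a): fails — w3Rw0 but no w with w0R²w and w3=w.
(b): fails — 2R3 but no w with 3R²w and 2=w.
(c): ✓.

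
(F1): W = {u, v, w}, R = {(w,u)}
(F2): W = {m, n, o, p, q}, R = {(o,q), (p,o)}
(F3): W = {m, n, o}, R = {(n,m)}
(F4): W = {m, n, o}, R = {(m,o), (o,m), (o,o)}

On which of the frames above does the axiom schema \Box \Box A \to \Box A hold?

(F4)

This is the axiom for density; its first-order frame correspondent is \forall x \forall y (Rxy \to \exists z (Rxz \wedge Rzy)).
(F1): fails — Rwu but no z with Rwz and Rzu.
(F2): fails — Rpo but no z with Rpz and Rzo.
(F3): fails — Rnm but no z with Rnz and Rzm.
(F4): condition met.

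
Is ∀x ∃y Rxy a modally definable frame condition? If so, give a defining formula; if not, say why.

Yes — defined by □q → ◇q

This is a Sahlqvist condition; the D axiom □q → ◇q defines it.
Suppose □q→◇q is valid. At any x set V(q)=W. Then □q at x, so ◇q at x, so x has a successor.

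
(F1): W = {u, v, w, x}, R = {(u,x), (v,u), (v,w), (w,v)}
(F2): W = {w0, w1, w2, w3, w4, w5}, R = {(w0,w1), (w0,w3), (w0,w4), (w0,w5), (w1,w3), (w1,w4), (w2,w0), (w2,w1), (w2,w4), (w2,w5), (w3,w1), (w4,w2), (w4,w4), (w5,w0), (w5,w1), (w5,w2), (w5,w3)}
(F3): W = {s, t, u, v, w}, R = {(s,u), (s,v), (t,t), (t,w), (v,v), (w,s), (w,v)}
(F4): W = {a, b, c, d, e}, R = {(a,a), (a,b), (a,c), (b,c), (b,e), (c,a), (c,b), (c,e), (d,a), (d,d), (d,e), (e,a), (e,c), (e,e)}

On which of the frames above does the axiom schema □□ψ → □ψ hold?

(F4)

This is the axiom for density; its first-order frame correspondent is ∀x ∀y (Rxy → ∃z (Rxz ∧ Rzy)).
(F1): fails — Rvu but no z with Rvz and Rzu.
(F2): fails — Rw5w2 but no z with Rw5z and Rzw2.
(F3): fails — Rsu but no z with Rsz and Rzu.
(F4): ✓.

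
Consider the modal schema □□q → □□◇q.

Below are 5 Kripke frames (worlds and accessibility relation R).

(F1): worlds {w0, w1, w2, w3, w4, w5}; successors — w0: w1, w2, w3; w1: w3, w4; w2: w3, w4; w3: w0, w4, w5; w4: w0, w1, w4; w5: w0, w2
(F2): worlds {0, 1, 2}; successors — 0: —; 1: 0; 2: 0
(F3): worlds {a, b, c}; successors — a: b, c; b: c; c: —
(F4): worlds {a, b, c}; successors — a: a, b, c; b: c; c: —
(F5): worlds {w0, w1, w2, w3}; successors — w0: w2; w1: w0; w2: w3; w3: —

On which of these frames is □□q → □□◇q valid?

(F1), (F2)

The schema corresponds to a generalized confluence (Geach) condition: ∀x ∀z (xR²z → ∃w (xR²w ∧ zRw)).
(F1): condition met.
(F2): condition met.
(F3): fails — aR²c but no w with aR²w and cRw.
(F4): fails — aR²c but no w with aR²w and cRw.
(F5): fails — w0R²w3 but no w with w0R²w and w3Rw.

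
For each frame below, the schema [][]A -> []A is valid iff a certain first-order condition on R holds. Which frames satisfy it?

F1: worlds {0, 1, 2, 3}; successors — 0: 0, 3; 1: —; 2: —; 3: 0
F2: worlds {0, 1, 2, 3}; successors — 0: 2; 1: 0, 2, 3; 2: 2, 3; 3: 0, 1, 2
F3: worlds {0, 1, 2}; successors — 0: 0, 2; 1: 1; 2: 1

F1, F3

This is the axiom for density; its first-order frame correspondent is forall x forall y (Rxy -> exists z (Rxz & Rzy)).
F1: ✓.
F2: fails — R31 but no z with R3z and Rz1.
F3: ✓.
Valid on: F1, F3.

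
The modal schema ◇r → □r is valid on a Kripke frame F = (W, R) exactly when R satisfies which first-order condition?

This schema is the CD axiom.
It corresponds to partial functionality: ∀x ∀y ∀z (Rxy ∧ Rxz → y = z).

partial functionality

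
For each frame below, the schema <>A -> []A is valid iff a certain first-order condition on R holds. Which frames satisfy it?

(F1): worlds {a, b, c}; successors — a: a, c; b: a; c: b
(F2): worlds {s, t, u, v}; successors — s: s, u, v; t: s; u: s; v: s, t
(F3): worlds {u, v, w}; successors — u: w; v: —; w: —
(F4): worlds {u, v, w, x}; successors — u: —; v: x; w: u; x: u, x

(F3)

The schema corresponds to partial functionality: forall x forall y forall z (Rxy & Rxz -> y = z).
(F1): fails — a sees both a and c.
(F2): fails — s sees both s and u.
(F3): holds.
(F4): fails — x sees both u and x.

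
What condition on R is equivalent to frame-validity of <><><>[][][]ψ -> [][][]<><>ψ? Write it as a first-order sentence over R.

forall x forall y forall z ((x R^3 y & x R^3 z) -> exists w (y R^3 w & z R^2 w))

This is a Sahlqvist (Geach-type) schema ◇^3□^3ψ → □^3◇^2ψ.
First-order correspondent: forall x forall y forall z ((x R^3 y & x R^3 z) -> exists w (y R^3 w & z R^2 w)).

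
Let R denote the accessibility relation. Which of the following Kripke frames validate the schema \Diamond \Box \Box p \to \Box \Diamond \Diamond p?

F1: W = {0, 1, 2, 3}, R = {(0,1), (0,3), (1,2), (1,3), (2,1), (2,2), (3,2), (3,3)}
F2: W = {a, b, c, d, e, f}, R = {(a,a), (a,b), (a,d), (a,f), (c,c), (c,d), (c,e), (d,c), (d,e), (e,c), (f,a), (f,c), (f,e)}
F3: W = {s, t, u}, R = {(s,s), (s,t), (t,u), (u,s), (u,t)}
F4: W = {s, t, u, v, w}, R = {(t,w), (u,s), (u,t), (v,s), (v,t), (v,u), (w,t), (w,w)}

F1, F3

Frame correspondent (Sahlqvist): \forall x \forall y \forall z ((xRy \wedge xRz) \to \exists w (y R^2 w \wedge z R^2 w)) — i.e. a generalized confluence (Geach) condition.
F1: condition met.
F2: fails — aRa, aRb but no w with aR²w and bR²w.
F3: condition met.
F4: fails — uRs, uRs but no w* with sR²w* and sR²w*.
Valid on: F1, F3.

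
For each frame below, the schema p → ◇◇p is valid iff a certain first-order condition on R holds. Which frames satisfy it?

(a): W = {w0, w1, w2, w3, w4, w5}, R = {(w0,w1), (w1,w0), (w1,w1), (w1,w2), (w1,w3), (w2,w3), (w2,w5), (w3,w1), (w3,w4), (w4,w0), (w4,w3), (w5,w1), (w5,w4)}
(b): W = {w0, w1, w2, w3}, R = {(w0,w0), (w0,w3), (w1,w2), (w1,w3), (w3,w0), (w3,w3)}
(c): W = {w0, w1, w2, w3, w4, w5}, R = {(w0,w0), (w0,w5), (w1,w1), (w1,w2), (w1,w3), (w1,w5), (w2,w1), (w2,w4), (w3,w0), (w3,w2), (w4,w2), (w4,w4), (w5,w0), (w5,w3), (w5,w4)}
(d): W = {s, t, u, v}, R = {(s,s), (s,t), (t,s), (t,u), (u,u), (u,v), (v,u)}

(d)

This is the axiom for a generalized confluence (Geach) condition; its first-order frame correspondent is ∀x ∃w (x = w ∧ xR²w).
(a): fails — at w2 but no w with w2=w and w2R²w.
(b): fails — at w1 but no w with w1=w and w1R²w.
(c): fails — at w3 but no w with w3=w and w3R²w.
(d): condition met.
Valid on: (d).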